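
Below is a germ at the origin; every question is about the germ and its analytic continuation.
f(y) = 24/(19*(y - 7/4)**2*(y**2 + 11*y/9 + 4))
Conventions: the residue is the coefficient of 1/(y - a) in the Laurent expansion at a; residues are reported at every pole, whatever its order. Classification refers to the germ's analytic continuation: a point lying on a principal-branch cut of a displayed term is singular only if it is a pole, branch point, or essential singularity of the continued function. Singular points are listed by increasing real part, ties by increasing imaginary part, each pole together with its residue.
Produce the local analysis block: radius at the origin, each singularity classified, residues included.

Denominator factor (y - 7/4)^2: pole of order 2 at 7/4, modulus 7/4.
Denominator factor (y**2 + 11*y/9 + 4): discriminant -1175/81, complex-conjugate roots (-11/18) + ((5/18)*sqrt(47))*i and (-11/18) - ((5/18)*sqrt(47))*i; poles of order 1, moduli 2 and 2.
The radius of convergence is the smallest modulus among the singular points: 7/4.
The factor y**2 + 11*y/9 + 4 splits as (y - a)(y - a') with a = (-11/18) - ((5/18)*sqrt(47))*i, a' = (-11/18) + ((5/18)*sqrt(47))*i. At the order-1 pole a set g(y) = (y - a)*f(y) = [24/(19*(y - 7/4)**2)] / (y - a').
Simple pole: residue = g(a) at a = (-11/18) - ((5/18)*sqrt(47))*i, which is (235008/6671375) + ((349056/313554625)*sqrt(47))*i.
The factor y**2 + 11*y/9 + 4 splits as (y - a)(y - a') with a = (-11/18) + ((5/18)*sqrt(47))*i, a' = (-11/18) - ((5/18)*sqrt(47))*i. At the order-1 pole a set g(y) = (y - a)*f(y) = [24/(19*(y - 7/4)**2)] / (y - a').
Simple pole: residue = g(a) at a = (-11/18) + ((5/18)*sqrt(47))*i, which is (235008/6671375) - ((349056/313554625)*sqrt(47))*i.
At the order-2 pole 7/4 set g(y) = (y - (7/4))^2*f(y) = 24/(19*(y**2 + 11*y/9 + 4)).
Order-2 pole: residue = g'(a); g'(7/4) = -470016/6671375, so the residue is -470016/6671375.
List the singular points by increasing real part (a conjugate pair: the negative imaginary part first).

Radius of convergence at 0: 7/4.
At (-11/18) - ((5/18)*sqrt(47))*i: a pole of order 1; residue (235008/6671375) + ((349056/313554625)*sqrt(47))*i.
At (-11/18) + ((5/18)*sqrt(47))*i: a pole of order 1; residue (235008/6671375) - ((349056/313554625)*sqrt(47))*i.
At 7/4: a pole of order 2; residue -470016/6671375.


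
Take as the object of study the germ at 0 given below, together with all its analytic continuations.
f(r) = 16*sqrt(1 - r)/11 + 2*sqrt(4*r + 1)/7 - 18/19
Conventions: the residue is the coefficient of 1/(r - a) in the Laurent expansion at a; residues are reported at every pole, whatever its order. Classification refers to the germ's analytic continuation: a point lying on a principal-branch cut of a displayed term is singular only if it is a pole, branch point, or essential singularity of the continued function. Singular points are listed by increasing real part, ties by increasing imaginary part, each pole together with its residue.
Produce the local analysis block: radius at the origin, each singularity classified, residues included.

Branch term (16/11)*sqrt(1 - r/(1)): its argument vanishes at r = 1, a square-root branch point, modulus 1.
Branch term (2/7)*sqrt(1 - r/(-1/4)): its argument vanishes at r = -1/4, a square-root branch point, modulus 1/4.
The radius of convergence is the smallest modulus among the singular points: 1/4.
List the singular points by increasing real part (a conjugate pair: the negative imaginary part first).

Radius of convergence at 0: 1/4.
At -1/4: an algebraic (square-root) branch point.
At 1: an algebraic (square-root) branch point.


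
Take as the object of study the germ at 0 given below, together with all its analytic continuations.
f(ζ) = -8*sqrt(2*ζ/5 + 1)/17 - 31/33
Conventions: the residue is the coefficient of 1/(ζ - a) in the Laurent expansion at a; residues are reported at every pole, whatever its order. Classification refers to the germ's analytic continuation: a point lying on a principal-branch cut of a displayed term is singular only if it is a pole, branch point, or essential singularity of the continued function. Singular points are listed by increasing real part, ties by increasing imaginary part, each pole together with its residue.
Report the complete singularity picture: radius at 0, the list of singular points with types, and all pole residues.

Radius of convergence at 0: 5/2.
At -5/2: an algebraic (square-root) branch point.

Branch term (-8/17)*sqrt(1 - ζ/(-5/2)): its argument vanishes at ζ = -5/2, a square-root branch point, modulus 5/2.
The radius of convergence is the smallest modulus among the singular points: 5/2.


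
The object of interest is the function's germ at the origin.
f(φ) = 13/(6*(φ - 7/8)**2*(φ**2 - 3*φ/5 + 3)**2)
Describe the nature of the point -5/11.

Denominator factors: φ - 7/8 = -117/88 at φ = -5/11; φ**2 - 3*φ/5 + 3 = 421/121 at φ = -5/11 — none vanishes.
So the germ continues analytically to -5/11.

The point is a regular point.


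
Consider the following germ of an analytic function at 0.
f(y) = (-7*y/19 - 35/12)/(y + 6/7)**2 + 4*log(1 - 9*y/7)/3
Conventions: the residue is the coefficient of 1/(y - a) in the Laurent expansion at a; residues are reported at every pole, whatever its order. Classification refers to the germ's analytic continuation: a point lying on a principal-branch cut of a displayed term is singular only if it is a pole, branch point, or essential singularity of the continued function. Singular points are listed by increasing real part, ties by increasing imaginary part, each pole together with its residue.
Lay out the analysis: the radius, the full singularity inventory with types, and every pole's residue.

Denominator factor (y + 6/7)^2: pole of order 2 at -6/7, modulus 6/7.
Branch term (4/3)*log(1 - y/(7/9)): its argument vanishes at y = 7/9, a logarithmic branch point, modulus 7/9.
The radius of convergence is the smallest modulus among the singular points: 7/9.
The branch term is analytic at -6/7 and contributes nothing to the residue; only the rational part matters.
At the order-2 pole -6/7 set g(y) = (y - (-6/7))^2*(rational part) = -7*y/19 - 35/12.
Order-2 pole: residue = g'(a); g'(-6/7) = -7/19, so the residue is -7/19.
List the singular points by increasing real part (a conjugate pair: the negative imaginary part first).

Radius of convergence at 0: 7/9.
At -6/7: a pole of order 2; residue -7/19.
At 7/9: a logarithmic branch point.


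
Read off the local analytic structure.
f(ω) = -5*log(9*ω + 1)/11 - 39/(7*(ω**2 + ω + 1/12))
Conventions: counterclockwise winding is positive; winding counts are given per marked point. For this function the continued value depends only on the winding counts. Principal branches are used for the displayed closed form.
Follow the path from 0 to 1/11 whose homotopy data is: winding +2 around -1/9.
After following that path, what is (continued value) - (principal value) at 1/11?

The rational part is single-valued and drops out of the difference; each branch term changes only by its own monodromy.
(-5/11)*log(1 - ω/(-1/9)): each positive loop around -1/9 adds 2*pi*i to the log, so winding +2 contributes (-5/11)*(2)*2*pi*i = -(20/11)*pi*i.
Summing the contributions at ω = 1/11 gives -(20/11)*pi*i.

Continued minus principal equals -(20/11)*pi*i.


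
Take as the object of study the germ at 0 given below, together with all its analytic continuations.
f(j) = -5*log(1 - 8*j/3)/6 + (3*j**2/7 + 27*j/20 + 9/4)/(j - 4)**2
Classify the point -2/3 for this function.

Denominator factors: j - 4 = -14/3 at j = -2/3 — none vanishes.
Branch term log(1 - j/(3/8)): argument at -2/3 is 25/9, nonzero, so -2/3 is not its branch point (a point on a principal cut is still regular for the continued germ).
So the germ continues analytically to -2/3.

The point is a regular point.


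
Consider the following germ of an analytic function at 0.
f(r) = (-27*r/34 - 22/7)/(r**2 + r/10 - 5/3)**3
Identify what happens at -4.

Denominator factors: r**2 + r/10 - 5/3 = 209/15 at r = -4 — none vanishes.
So the germ continues analytically to -4.

The point is a regular point.


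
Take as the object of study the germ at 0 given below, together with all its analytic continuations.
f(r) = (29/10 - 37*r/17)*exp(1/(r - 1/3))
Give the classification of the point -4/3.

There is no denominator, hence no pole anywhere.
The essential point of exp(1/(r - (1/3))) is 1/3, not -4/3.
So the germ continues analytically to -4/3.

The point is a regular point.


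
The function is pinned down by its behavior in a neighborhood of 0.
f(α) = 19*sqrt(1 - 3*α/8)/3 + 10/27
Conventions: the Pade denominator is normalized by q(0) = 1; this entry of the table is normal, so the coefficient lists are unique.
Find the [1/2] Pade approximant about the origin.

Taylor coefficients needed (expand at 0): a_0 = 181/27, a_1 = -19/16, a_2 = -57/512, a_3 = -171/8192.
Write the denominator as Q(α) = 1 + q1*α + q2*α^2. Requiring Q*f - P = O(α^4) with deg P <= 1 kills the coefficients of α^2..α^3 in Q*f:
  α^2: a_2 + q1*a_1 + q2*a_0 = 0, i.e. -57/512 + (-19/16)*q1 + (181/27)*q2 = 0.
  α^3: a_3 + q1*a_2 + q2*a_1 = 0, i.e. -171/8192 + (-57/512)*q1 + (-19/16)*q2 = 0.
Solving this linear system: q1 = -66/523, q2 = -1539/267776.
The numerator is Q*f truncated at degree 1: P0 = a_0 = 181/27; P1 = a_1 + q1*a_0 = -153145/75312.

The Pade approximant has numerator coefficients [181/27, -153145/75312]; denominator coefficients [1, -66/523, -1539/267776].


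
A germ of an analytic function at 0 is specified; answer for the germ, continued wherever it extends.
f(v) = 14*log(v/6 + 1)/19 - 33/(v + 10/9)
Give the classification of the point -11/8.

The point is a regular point.

Denominator factors: v + 10/9 = -19/72 at v = -11/8 — none vanishes.
Branch term log(1 - v/(-6)): argument at -11/8 is 37/48, nonzero, so -11/8 is not its branch point (a point on a principal cut is still regular for the continued germ).
So the germ continues analytically to -11/8.


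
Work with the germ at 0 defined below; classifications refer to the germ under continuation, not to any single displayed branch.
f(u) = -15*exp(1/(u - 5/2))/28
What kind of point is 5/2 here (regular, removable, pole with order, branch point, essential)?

The point is an essential singularity.

The exponent 1/(u - (5/2)) has a pole at 5/2, so exp(1/(u - (5/2))) takes every nonzero value near it: an essential singularity (not a pole of any order).


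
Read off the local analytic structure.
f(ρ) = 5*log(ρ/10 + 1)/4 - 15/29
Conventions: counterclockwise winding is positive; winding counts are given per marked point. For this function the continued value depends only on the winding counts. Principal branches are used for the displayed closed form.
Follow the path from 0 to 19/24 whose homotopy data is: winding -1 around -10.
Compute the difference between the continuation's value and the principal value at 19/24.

Continued minus principal equals -(5/2)*pi*i.

The rational part is single-valued and drops out of the difference; each branch term changes only by its own monodromy.
(5/4)*log(1 - ρ/(-10)): each positive loop around -10 adds 2*pi*i to the log, so winding -1 contributes (5/4)*(-1)*2*pi*i = -(5/2)*pi*i.
Summing the contributions at ρ = 19/24 gives -(5/2)*pi*i.


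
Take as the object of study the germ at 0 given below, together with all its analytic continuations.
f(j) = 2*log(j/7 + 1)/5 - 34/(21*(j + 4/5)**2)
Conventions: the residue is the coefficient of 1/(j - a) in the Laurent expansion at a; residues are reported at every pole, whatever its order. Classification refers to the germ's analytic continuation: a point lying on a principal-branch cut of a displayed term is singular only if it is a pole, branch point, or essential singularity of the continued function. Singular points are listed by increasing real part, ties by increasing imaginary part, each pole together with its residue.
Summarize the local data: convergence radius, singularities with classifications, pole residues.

Denominator factor (j + 4/5)^2: pole of order 2 at -4/5, modulus 4/5.
Branch term (2/5)*log(1 - j/(-7)): its argument vanishes at j = -7, a logarithmic branch point, modulus 7.
The radius of convergence is the smallest modulus among the singular points: 4/5.
The branch term is analytic at -4/5 and contributes nothing to the residue; only the rational part matters.
At the order-2 pole -4/5 set g(j) = (j - (-4/5))^2*(rational part) = -34/21.
Order-2 pole: residue = g'(a); g'(-4/5) = 0, so the residue is 0.
List the singular points by increasing real part (a conjugate pair: the negative imaginary part first).

Radius of convergence at 0: 4/5.
At -7: a logarithmic branch point.
At -4/5: a pole of order 2; residue 0.


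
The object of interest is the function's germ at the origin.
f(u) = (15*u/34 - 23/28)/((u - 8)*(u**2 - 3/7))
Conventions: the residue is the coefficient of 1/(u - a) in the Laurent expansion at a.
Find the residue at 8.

At the order-1 pole 8 set g(u) = (u - (8))*f(u) = (15*u/34 - 23/28)/(u**2 - 3/7).
Simple pole: residue = g(a) at a = 8, which is 1289/30260.

The residue is 1289/30260.


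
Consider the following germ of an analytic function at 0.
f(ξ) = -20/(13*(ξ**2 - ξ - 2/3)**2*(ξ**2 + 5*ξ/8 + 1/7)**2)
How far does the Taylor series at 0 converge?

Denominator factor (ξ**2 - ξ - 2/3)^2: discriminant 11/3, real irrational roots 1/2 + (1/6)*sqrt(33) and 1/2 - (1/6)*sqrt(33); poles of order 2, moduli 1/2 + (1/6)*sqrt(33) and -1/2 + (1/6)*sqrt(33).
Denominator factor (ξ**2 + 5*ξ/8 + 1/7)^2: discriminant -81/448, complex-conjugate roots (-5/16) + ((9/112)*sqrt(7))*i and (-5/16) - ((9/112)*sqrt(7))*i; poles of order 2, moduli (1/7)*sqrt(7) and (1/7)*sqrt(7).
The radius of convergence is the smallest modulus among the singular points: (1/7)*sqrt(7).

The radius of convergence is (1/7)*sqrt(7).


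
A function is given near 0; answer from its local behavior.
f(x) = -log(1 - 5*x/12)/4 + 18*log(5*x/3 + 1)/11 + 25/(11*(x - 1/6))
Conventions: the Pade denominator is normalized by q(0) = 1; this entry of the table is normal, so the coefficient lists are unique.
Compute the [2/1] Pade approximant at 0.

Taylor coefficients needed (expand at 0): a_0 = -150/11, a_1 = -41705/528, a_2 = -6249325/12672, a_3 = -671269025/228096.
Write the denominator as Q(x) = 1 + q1*x. Requiring Q*f - P = O(x^4) with deg P <= 2 kills the coefficients of x^3..x^3 in Q*f:
  x^3: a_3 + q1*a_2 = 0, i.e. -671269025/228096 + (-6249325/12672)*q1 = 0.
Solving this linear system: q1 = -26850761/4499514.
The numerator is Q*f truncated at degree 2: P0 = a_0 = -150/11; P1 = a_1 + q1*a_0 = 105060145/43995248; P2 = a_2 + q1*a_1 = -207243604655/9502973568.

The Pade approximant has numerator coefficients [-150/11, 105060145/43995248, -207243604655/9502973568]; denominator coefficients [1, -26850761/4499514].


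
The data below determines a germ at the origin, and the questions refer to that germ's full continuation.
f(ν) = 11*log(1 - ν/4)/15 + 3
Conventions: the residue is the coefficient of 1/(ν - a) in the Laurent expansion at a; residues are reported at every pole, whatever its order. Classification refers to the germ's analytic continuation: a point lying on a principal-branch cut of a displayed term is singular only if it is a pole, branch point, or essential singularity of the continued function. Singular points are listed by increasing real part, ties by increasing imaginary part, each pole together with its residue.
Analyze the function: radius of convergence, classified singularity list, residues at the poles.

Radius of convergence at 0: 4.
At 4: a logarithmic branch point.

Branch term (11/15)*log(1 - ν/(4)): its argument vanishes at ν = 4, a logarithmic branch point, modulus 4.
The radius of convergence is the smallest modulus among the singular points: 4.


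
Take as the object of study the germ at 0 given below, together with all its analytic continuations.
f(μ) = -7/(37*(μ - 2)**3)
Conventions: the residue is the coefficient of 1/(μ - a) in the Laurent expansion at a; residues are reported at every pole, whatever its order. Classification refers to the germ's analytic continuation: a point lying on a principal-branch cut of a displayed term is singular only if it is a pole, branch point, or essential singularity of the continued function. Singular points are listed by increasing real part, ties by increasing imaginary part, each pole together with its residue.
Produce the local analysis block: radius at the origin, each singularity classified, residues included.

Radius of convergence at 0: 2.
At 2: a pole of order 3; residue 0.

Denominator factor (μ - 2)^3: pole of order 3 at 2, modulus 2.
The radius of convergence is the smallest modulus among the singular points: 2.
At the order-3 pole 2 set g(μ) = (μ - (2))^3*f(μ) = -7/37.
Order-3 pole: residue = g''(a)/2; g''(2) = 0, so the residue is 0.


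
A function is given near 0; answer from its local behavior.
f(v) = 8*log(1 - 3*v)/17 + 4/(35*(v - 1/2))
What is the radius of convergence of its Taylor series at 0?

Denominator factor (v - 1/2): pole of order 1 at 1/2, modulus 1/2.
Branch term (8/17)*log(1 - v/(1/3)): its argument vanishes at v = 1/3, a logarithmic branch point, modulus 1/3.
The radius of convergence is the smallest modulus among the singular points: 1/3.

The radius of convergence is 1/3.


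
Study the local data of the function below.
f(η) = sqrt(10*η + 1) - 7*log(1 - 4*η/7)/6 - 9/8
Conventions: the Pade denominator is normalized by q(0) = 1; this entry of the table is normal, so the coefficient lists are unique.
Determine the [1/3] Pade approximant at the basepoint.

Taylor coefficients needed (expand at 0): a_0 = -1/8, a_1 = 17/3, a_2 = -517/42, a_3 = 55189/882, a_4 = -3215369/8232.
Write the denominator as Q(η) = 1 + q1*η + q2*η^2 + q3*η^3. Requiring Q*f - P = O(η^5) with deg P <= 1 kills the coefficients of η^2..η^4 in Q*f:
  η^2: a_2 + q1*a_1 + q2*a_0 = 0, i.e. -517/42 + (17/3)*q1 + (-1/8)*q2 = 0.
  η^3: a_3 + q1*a_2 + q2*a_1 + q3*a_0 = 0, i.e. 55189/882 + (-517/42)*q1 + (17/3)*q2 + (-1/8)*q3 = 0.
  η^4: a_4 + q1*a_3 + q2*a_2 + q3*a_1 = 0, i.e. -3215369/8232 + (55189/882)*q1 + (-517/42)*q2 + (17/3)*q3 = 0.
Solving this linear system: q1 = 1603206177/784750372, q2 = -3450410314/588562779, q3 = 138573546863/4119939453.
The numerator is Q*f truncated at degree 1: P0 = a_0 = -1/8; P1 = a_1 + q1*a_0 = 101916432061/18834008928.

The Pade approximant has numerator coefficients [-1/8, 101916432061/18834008928]; denominator coefficients [1, 1603206177/784750372, -3450410314/588562779, 138573546863/4119939453].


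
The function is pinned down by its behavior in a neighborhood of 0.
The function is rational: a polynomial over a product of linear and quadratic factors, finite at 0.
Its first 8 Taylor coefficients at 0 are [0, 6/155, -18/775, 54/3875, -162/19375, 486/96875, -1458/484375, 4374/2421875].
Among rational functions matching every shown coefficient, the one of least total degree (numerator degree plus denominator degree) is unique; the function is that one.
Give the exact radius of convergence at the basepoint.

The radius of convergence is 5/3.

No rational of total degree below 2 reproduces all 8 coefficients; solving the [1/1] Pade equations on them gives f(χ) = 2*χ/(31*(χ + 5/3)), whose expansion matches every shown term.
Denominator factor (χ + 5/3): pole of order 1 at -5/3, modulus 5/3.
The radius of convergence is the smallest modulus among the singular points: 5/3.


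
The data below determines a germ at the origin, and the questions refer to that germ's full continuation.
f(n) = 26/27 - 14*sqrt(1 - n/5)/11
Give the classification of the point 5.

The point is an algebraic (square-root) branch point.

The term (-14/11)*sqrt(1 - n/(5)) has argument 1 - 5/(5) = 0 at 5: a square-root (algebraic, two-sheeted) branch point; the remaining terms are analytic or single-valued there.


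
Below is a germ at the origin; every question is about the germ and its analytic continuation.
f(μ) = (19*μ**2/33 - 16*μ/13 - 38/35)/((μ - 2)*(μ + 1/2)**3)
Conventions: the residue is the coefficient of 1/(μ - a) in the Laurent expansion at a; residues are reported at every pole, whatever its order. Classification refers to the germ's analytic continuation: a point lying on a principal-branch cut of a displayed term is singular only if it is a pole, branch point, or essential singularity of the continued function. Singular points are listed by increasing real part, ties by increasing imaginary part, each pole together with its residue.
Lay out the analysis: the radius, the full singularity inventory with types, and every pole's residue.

Denominator factor (μ + 1/2)^3: pole of order 3 at -1/2, modulus 1/2.
Denominator factor (μ - 2): pole of order 1 at 2, modulus 2.
The radius of convergence is the smallest modulus among the singular points: 1/2.
At the order-3 pole -1/2 set g(μ) = (μ - (-1/2))^3*f(μ) = (19*μ**2/33 - 16*μ/13 - 38/35)/(μ - 2).
Order-3 pole: residue = g''(a)/2; g''(-1/2) = 298912/1876875, so the residue is 149456/1876875.
At the order-1 pole 2 set g(μ) = (μ - (2))*f(μ) = (19*μ**2/33 - 16*μ/13 - 38/35)/(μ + 1/2)**3.
Simple pole: residue = g(a) at a = 2, which is -149456/1876875.
List the singular points by increasing real part (a conjugate pair: the negative imaginary part first).

Radius of convergence at 0: 1/2.
At -1/2: a pole of order 3; residue 149456/1876875.
At 2: a pole of order 1; residue -149456/1876875.


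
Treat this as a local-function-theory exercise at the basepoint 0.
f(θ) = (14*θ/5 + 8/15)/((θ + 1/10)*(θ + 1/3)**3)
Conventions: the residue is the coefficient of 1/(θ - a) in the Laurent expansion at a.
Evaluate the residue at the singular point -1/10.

At the order-1 pole -1/10 set g(θ) = (θ - (-1/10))*f(θ) = (14*θ/5 + 8/15)/(θ + 1/3)**3.
Simple pole: residue = g(a) at a = -1/10, which is 6840/343.

The residue is 6840/343.


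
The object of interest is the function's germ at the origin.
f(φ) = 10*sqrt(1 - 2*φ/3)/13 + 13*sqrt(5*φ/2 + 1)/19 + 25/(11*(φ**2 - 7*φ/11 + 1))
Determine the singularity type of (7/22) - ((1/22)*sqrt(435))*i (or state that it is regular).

The denominator factor φ**2 - 7*φ/11 + 1 vanishes at (7/22) - ((1/22)*sqrt(435))*i and appears to the power 1; the numerator there equals 25/11, nonzero, and no other factor vanishes.
The branch terms are analytic at this point.
Hence a pole whose order is the multiplicity, 1.

The point is a pole of order 1.


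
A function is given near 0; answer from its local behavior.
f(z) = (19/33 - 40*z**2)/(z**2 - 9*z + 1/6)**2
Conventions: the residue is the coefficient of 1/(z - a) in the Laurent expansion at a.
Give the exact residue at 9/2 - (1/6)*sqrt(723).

The factor z**2 - 9*z + 1/6 splits as (z - a)(z - a') with a = 9/2 - (1/6)*sqrt(723), a' = 9/2 + (1/6)*sqrt(723). At the order-2 pole a set g(z) = (z - a)^2*f(z) = [19/33 - 40*z**2] / (z - a')^2.
Order-2 pole: residue = g'(a); g'(9/2 - (1/6)*sqrt(723)) = -(402/638891)*sqrt(723), so the residue is -(402/638891)*sqrt(723).

The residue is -(402/638891)*sqrt(723).


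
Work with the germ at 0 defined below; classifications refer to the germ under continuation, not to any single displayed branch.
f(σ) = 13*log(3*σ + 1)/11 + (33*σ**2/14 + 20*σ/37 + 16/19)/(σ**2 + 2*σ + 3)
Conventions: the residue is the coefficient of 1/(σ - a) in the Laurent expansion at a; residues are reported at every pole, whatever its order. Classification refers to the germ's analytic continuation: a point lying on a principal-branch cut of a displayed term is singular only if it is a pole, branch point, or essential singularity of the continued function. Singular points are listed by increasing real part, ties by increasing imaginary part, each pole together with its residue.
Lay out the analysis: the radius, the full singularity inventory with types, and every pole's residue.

Radius of convergence at 0: 1/3.
At (-1) - (sqrt(2))*i: a pole of order 1; residue (-1081/518) - ((20231/39368)*sqrt(2))*i.
At (-1) + (sqrt(2))*i: a pole of order 1; residue (-1081/518) + ((20231/39368)*sqrt(2))*i.
At -1/3: a logarithmic branch point.

Denominator factor (σ**2 + 2*σ + 3): discriminant -8, complex-conjugate roots (-1) + (sqrt(2))*i and (-1) - (sqrt(2))*i; poles of order 1, moduli sqrt(3) and sqrt(3).
Branch term (13/11)*log(1 - σ/(-1/3)): its argument vanishes at σ = -1/3, a logarithmic branch point, modulus 1/3.
The radius of convergence is the smallest modulus among the singular points: 1/3.
The branch term is analytic at (-1) - (sqrt(2))*i and contributes nothing to the residue; only the rational part matters.
The factor σ**2 + 2*σ + 3 splits as (σ - a)(σ - a') with a = (-1) - (sqrt(2))*i, a' = (-1) + (sqrt(2))*i. At the order-1 pole a set g(σ) = (σ - a)*(rational part) = [33*σ**2/14 + 20*σ/37 + 16/19] / (σ - a').
Simple pole: residue = g(a) at a = (-1) - (sqrt(2))*i, which is (-1081/518) - ((20231/39368)*sqrt(2))*i.
The branch term is analytic at (-1) + (sqrt(2))*i and contributes nothing to the residue; only the rational part matters.
The factor σ**2 + 2*σ + 3 splits as (σ - a)(σ - a') with a = (-1) + (sqrt(2))*i, a' = (-1) - (sqrt(2))*i. At the order-1 pole a set g(σ) = (σ - a)*(rational part) = [33*σ**2/14 + 20*σ/37 + 16/19] / (σ - a').
Simple pole: residue = g(a) at a = (-1) + (sqrt(2))*i, which is (-1081/518) + ((20231/39368)*sqrt(2))*i.
List the singular points by increasing real part (a conjugate pair: the negative imaginary part first).


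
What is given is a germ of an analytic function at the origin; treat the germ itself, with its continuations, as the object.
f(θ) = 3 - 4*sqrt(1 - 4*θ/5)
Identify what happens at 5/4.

The point is an algebraic (square-root) branch point.

The term (-4)*sqrt(1 - θ/(5/4)) has argument 1 - 5/4/(5/4) = 0 at 5/4: a square-root (algebraic, two-sheeted) branch point; the remaining terms are analytic or single-valued there.


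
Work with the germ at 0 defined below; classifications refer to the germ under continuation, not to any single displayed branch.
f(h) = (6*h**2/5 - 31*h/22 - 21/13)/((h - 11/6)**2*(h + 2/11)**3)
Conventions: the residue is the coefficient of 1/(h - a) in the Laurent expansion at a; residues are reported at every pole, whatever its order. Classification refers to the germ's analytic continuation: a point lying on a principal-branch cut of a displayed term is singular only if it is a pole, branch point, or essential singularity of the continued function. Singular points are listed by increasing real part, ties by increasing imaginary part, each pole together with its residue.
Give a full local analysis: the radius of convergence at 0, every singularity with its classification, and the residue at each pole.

Denominator factor (h + 2/11)^3: pole of order 3 at -2/11, modulus 2/11.
Denominator factor (h - 11/6)^2: pole of order 2 at 11/6, modulus 11/6.
The radius of convergence is the smallest modulus among the singular points: 2/11.
At the order-3 pole -2/11 set g(h) = (h - (-2/11))^3*f(h) = (6*h**2/5 - 31*h/22 - 21/13)/(h - 11/6)**2.
Order-3 pole: residue = g''(a)/2; g''(-2/11) = -16091098848/20338546865, so the residue is -8045549424/20338546865.
At the order-2 pole 11/6 set g(h) = (h - (11/6))^2*f(h) = (6*h**2/5 - 31*h/22 - 21/13)/(h + 2/11)**3.
Order-2 pole: residue = g'(a); g'(11/6) = 8045549424/20338546865, so the residue is 8045549424/20338546865.
List the singular points by increasing real part (a conjugate pair: the negative imaginary part first).

Radius of convergence at 0: 2/11.
At -2/11: a pole of order 3; residue -8045549424/20338546865.
At 11/6: a pole of order 2; residue 8045549424/20338546865.


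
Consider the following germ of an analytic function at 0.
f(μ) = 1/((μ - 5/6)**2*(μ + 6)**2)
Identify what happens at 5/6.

The denominator factor μ - 5/6 vanishes at 5/6 and appears to the power 2; the numerator there equals 1, nonzero, and no other factor vanishes.
Hence a pole whose order is the multiplicity, 2.

The point is a pole of order 2.


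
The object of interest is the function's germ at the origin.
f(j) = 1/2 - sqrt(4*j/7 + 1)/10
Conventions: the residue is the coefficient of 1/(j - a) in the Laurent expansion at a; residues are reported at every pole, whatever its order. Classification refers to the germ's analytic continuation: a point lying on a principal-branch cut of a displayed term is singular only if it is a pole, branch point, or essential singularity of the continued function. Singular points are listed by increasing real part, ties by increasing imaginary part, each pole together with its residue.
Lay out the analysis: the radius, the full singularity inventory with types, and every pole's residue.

Branch term (-1/10)*sqrt(1 - j/(-7/4)): its argument vanishes at j = -7/4, a square-root branch point, modulus 7/4.
The radius of convergence is the smallest modulus among the singular points: 7/4.

Radius of convergence at 0: 7/4.
At -7/4: an algebraic (square-root) branch point.


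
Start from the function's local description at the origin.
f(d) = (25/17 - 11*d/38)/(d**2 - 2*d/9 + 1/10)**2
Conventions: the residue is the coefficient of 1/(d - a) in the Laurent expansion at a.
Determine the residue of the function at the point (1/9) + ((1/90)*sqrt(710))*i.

The residue is -((3387015/6512972)*sqrt(710))*i.

The factor d**2 - 2*d/9 + 1/10 splits as (d - a)(d - a') with a = (1/9) + ((1/90)*sqrt(710))*i, a' = (1/9) - ((1/90)*sqrt(710))*i. At the order-2 pole a set g(d) = (d - a)^2*f(d) = [25/17 - 11*d/38] / (d - a')^2.
Order-2 pole: residue = g'(a); g'((1/9) + ((1/90)*sqrt(710))*i) = -((3387015/6512972)*sqrt(710))*i, so the residue is -((3387015/6512972)*sqrt(710))*i.


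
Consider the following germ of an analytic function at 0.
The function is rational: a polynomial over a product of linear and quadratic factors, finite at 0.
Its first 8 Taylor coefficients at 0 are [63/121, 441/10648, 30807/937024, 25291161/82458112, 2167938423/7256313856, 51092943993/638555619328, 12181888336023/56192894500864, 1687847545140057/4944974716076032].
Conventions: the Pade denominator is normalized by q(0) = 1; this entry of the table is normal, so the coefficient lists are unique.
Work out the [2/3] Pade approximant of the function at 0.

The Pade approximant has numerator coefficients [63/121, -44982/96437, 37044/96437]; denominator coefficients [1, -68411/70136, 52757/70136, -41193/70136].


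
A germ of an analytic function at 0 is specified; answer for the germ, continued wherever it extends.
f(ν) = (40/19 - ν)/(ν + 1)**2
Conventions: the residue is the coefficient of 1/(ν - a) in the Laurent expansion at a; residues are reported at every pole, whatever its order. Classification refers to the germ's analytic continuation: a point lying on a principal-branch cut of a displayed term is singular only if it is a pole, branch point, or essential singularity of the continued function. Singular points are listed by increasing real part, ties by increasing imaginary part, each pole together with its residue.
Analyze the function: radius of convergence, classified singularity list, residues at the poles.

Radius of convergence at 0: 1.
At -1: a pole of order 2; residue -1.

Denominator factor (ν + 1)^2: pole of order 2 at -1, modulus 1.
The radius of convergence is the smallest modulus among the singular points: 1.
At the order-2 pole -1 set g(ν) = (ν - (-1))^2*f(ν) = 40/19 - ν.
Order-2 pole: residue = g'(a); g'(-1) = -1, so the residue is -1.


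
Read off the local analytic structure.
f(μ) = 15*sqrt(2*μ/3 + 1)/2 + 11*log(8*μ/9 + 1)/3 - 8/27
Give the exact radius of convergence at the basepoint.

The radius of convergence is 9/8.

Branch term (11/3)*log(1 - μ/(-9/8)): its argument vanishes at μ = -9/8, a logarithmic branch point, modulus 9/8.
Branch term (15/2)*sqrt(1 - μ/(-3/2)): its argument vanishes at μ = -3/2, a square-root branch point, modulus 3/2.
The radius of convergence is the smallest modulus among the singular points: 9/8.


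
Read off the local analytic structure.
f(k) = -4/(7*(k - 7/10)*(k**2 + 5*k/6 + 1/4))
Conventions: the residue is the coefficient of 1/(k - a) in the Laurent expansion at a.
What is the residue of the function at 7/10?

At the order-1 pole 7/10 set g(k) = (k - (7/10))*f(k) = -4/(7*(k**2 + 5*k/6 + 1/4)).
Simple pole: residue = g(a) at a = 7/10, which is -1200/2779.

The residue is -1200/2779.


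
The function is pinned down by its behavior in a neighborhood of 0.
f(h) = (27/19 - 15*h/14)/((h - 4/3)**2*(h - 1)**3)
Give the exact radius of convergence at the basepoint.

Denominator factor (h - 1)^3: pole of order 3 at 1, modulus 1.
Denominator factor (h - 4/3)^2: pole of order 2 at 4/3, modulus 4/3.
The radius of convergence is the smallest modulus among the singular points: 1.

The radius of convergence is 1.


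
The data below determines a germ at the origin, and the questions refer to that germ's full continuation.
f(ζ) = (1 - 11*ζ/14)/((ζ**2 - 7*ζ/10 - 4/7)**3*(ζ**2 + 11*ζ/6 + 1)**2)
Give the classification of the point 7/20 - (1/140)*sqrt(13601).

The point is a pole of order 3.

The denominator factor ζ**2 - 7*ζ/10 - 4/7 vanishes at 7/20 - (1/140)*sqrt(13601) and appears to the power 3; the numerator there equals 29/40 + (11/1960)*sqrt(13601), nonzero, and no other factor vanishes.
Hence a pole whose order is the multiplicity, 3.


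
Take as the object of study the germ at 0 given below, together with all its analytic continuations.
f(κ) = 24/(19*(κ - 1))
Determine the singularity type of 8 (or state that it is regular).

Denominator factors: κ - 1 = 7 at κ = 8 — none vanishes.
So the germ continues analytically to 8.

The point is a regular point.


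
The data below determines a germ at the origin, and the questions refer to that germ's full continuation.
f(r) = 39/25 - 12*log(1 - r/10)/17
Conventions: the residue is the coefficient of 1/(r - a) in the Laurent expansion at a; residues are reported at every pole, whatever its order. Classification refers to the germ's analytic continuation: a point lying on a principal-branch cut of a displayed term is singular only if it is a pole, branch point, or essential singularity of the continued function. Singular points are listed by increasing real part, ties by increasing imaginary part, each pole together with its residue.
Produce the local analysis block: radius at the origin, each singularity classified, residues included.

Branch term (-12/17)*log(1 - r/(10)): its argument vanishes at r = 10, a logarithmic branch point, modulus 10.
The radius of convergence is the smallest modulus among the singular points: 10.

Radius of convergence at 0: 10.
At 10: a logarithmic branch point.


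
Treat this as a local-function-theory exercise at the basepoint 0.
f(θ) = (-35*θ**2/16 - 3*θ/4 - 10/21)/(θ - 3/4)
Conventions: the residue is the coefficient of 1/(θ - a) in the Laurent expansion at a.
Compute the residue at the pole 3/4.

At the order-1 pole 3/4 set g(θ) = (θ - (3/4))*f(θ) = -35*θ**2/16 - 3*θ/4 - 10/21.
Simple pole: residue = g(a) at a = 3/4, which is -12199/5376.

The residue is -12199/5376.


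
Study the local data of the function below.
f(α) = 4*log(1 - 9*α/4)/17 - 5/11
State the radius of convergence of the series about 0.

Branch term (4/17)*log(1 - α/(4/9)): its argument vanishes at α = 4/9, a logarithmic branch point, modulus 4/9.
The radius of convergence is the smallest modulus among the singular points: 4/9.

The radius of convergence is 4/9.


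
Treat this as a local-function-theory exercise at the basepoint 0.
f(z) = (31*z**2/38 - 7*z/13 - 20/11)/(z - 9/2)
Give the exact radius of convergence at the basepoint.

Denominator factor (z - 9/2): pole of order 1 at 9/2, modulus 9/2.
The radius of convergence is the smallest modulus among the singular points: 9/2.

The radius of convergence is 9/2.


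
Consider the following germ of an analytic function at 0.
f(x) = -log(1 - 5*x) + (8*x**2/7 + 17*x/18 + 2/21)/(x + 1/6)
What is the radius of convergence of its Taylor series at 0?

Denominator factor (x + 1/6): pole of order 1 at -1/6, modulus 1/6.
Branch term (-1)*log(1 - x/(1/5)): its argument vanishes at x = 1/5, a logarithmic branch point, modulus 1/5.
The radius of convergence is the smallest modulus among the singular points: 1/6.

The radius of convergence is 1/6.


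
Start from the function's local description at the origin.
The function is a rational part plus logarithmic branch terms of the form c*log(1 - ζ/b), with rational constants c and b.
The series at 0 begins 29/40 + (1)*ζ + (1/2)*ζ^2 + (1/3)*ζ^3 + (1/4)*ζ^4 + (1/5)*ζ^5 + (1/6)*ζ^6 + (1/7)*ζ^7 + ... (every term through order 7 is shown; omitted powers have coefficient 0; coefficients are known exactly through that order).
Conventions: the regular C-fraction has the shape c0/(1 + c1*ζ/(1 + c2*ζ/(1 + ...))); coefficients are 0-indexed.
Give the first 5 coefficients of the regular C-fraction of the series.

Taylor coefficients (read off): a_0 = 29/40, a_1 = 1, a_2 = 1/2, a_3 = 1/3, a_4 = 1/4.
c0 = a_0 = 29/40. Peel one level at a time: if S = 1 + c*ζ/S' with S'(0) = 1, then c is the ζ-coefficient of S and S' = c*ζ/(S - 1).
S_1 = c0/f = 1 + (-40/29)*ζ + (1020/841)*ζ^2 + ...; c1 = -40/29.
S_2 = c1*ζ/(S_1 - 1) = 1 + (51/58)*ζ + (-1/12)*ζ^2 + ...; c2 = 51/58.
S_3 = c2*ζ/(S_2 - 1) = 1 + (29/306)*ζ + (2639/46818)*ζ^2 + ...; c3 = 29/306.
S_4 = c3*ζ/(S_3 - 1) = 1 + (-91/153)*ζ + ...; c4 = -91/153.

The regular C-fraction coefficients are [29/40, -40/29, 51/58, 29/306, -91/153].


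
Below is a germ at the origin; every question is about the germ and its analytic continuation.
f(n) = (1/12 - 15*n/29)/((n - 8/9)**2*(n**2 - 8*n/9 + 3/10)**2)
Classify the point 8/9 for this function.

The denominator factor n - 8/9 vanishes at 8/9 and appears to the power 2; the numerator there equals -131/348, nonzero, and no other factor vanishes.
Hence a pole whose order is the multiplicity, 2.

The point is a pole of order 2.


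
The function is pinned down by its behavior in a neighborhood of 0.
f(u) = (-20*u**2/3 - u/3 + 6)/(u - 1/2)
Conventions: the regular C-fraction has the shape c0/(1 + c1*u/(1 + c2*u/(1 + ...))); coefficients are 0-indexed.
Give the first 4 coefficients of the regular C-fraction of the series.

The regular C-fraction coefficients are [-12, -35/18, 65/126, 144/91].

Taylor coefficients (expand at 0): a_0 = -12, a_1 = -70/3, a_2 = -100/3, a_3 = -200/3.
c0 = a_0 = -12. Peel one level at a time: if S = 1 + c*u/S' with S'(0) = 1, then c is the u-coefficient of S and S' = c*u/(S - 1).
S_1 = c0/f = 1 + (-35/18)*u + (325/324)*u^2 + ...; c1 = -35/18.
S_2 = c1*u/(S_1 - 1) = 1 + (65/126)*u + (-40/49)*u^2 + ...; c2 = 65/126.
S_3 = c2*u/(S_2 - 1) = 1 + (144/91)*u + ...; c3 = 144/91.


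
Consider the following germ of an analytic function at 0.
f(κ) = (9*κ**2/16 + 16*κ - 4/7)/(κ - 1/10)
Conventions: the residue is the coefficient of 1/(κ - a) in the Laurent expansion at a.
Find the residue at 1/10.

At the order-1 pole 1/10 set g(κ) = (κ - (1/10))*f(κ) = 9*κ**2/16 + 16*κ - 4/7.
Simple pole: residue = g(a) at a = 1/10, which is 11583/11200.

The residue is 11583/11200.


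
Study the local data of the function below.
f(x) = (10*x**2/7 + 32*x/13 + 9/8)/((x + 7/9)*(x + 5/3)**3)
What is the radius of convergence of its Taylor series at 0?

The radius of convergence is 7/9.

Denominator factor (x + 7/9): pole of order 1 at -7/9, modulus 7/9.
Denominator factor (x + 5/3)^3: pole of order 3 at -5/3, modulus 5/3.
The radius of convergence is the smallest modulus among the singular points: 7/9.


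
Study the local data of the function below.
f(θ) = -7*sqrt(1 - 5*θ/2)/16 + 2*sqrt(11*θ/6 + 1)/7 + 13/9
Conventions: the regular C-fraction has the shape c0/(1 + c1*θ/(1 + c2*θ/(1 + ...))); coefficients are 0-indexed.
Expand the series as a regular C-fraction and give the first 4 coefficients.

The regular C-fraction coefficients are [1303/1008, -3261/5212, 11947883/33992664, 522444168247/311696371704].

Taylor coefficients (expand at 0): a_0 = 1303/1008, a_1 = 1087/1344, a_2 = 7153/32256, a_3 = 207967/387072.
c0 = a_0 = 1303/1008. Peel one level at a time: if S = 1 + c*θ/S' with S'(0) = 1, then c is the θ-coefficient of S and S' = c*θ/(S - 1).
S_1 = c0/f = 1 + (-3261/5212)*θ + (11947883/54329888)*θ^2 + ...; c1 = -3261/5212.
S_2 = c1*θ/(S_1 - 1) = 1 + (11947883/33992664)*θ + (-400954849/680583744)*θ^2 + ...; c2 = 11947883/33992664.
S_3 = c2*θ/(S_2 - 1) = 1 + (522444168247/311696371704)*θ + ...; c3 = 522444168247/311696371704.
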